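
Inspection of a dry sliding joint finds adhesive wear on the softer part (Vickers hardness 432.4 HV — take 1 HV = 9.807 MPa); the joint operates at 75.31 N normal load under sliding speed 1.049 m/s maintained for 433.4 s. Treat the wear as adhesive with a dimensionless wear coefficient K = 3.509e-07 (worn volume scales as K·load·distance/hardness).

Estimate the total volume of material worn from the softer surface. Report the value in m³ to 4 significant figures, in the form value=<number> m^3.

Displayed values are rounded. Each operation keeps exact precision; one last rounding, at 4 significant figures.
Convert: Total distance L = v·t = 1.049 m/s × 433.4 s = 454.6 m.
Convert: Hardness H = 432.4 HV × 9.807 MPa/HV = 4241 MPa = 4.241e+09 Pa.
Restated in SI base units: W = 75.31 N, H = 4.241e+09 Pa, K = 3.509e-07.
Worn volume V = K·W·L/H = 3.509e-07 · 75.31 · 454.6 / 4.241e+09 = 2.833e-12 m³.

value=2.833e-12 m^3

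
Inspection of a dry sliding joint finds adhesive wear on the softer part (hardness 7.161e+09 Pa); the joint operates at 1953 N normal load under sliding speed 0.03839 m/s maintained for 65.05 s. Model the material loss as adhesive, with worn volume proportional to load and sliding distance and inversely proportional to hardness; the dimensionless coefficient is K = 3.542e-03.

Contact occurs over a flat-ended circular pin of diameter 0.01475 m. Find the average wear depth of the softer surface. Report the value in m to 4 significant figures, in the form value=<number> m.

value=1.412e-05 m

Intermediate values appear rounded, and each operation holds exact precision; rounded just once, at 4 significant figures.
Distance covered L = v·t = 0.03839 m/s × 65.05 s = 2.497 m.
Contact area A = π·d²/4 = π·(0.01475 m)²/4 = 1.709e-04 m².
In SI base units, W = 1953 N, H = 7.161e+09 Pa, K = 3.542e-03.
The Archard volume V = K·W·L/H = 3.542e-03 · 1953 · 2.497 / 7.161e+09 = 2.412e-09 m³.
Wear depth h = V/A = 2.412e-09 / 1.709e-04 = 1.412e-05 m.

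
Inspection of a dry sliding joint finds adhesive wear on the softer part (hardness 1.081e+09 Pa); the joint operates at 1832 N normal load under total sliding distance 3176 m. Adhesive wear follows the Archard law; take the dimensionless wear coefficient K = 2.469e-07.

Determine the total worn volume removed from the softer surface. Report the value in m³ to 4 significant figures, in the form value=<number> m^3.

The intermediates are displayed rounded — the computation holds full float precision — one last rounding, at 4 significant figures.
Working in SI base units: W = 1832 N, H = 1.081e+09 Pa, K = 2.469e-07.
Apply Archard: V = K·W·L/H = 2.469e-07 · 1832 · 3176 / 1.081e+09 = 1.329e-09 m³.

value=1.329e-09 m^3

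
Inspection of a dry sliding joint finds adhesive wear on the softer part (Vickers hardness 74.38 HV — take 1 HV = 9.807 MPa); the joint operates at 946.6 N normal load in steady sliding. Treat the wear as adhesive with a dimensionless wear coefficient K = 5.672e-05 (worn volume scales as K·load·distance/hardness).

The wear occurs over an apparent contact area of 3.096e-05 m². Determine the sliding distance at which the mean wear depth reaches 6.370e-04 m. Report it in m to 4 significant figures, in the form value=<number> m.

The algebra maintains exact precision, and the intermediates are shown rounded; a lone final rounding to four significant digits.
Convert: Hardness H = 74.38 HV × 9.807 MPa/HV = 729.4 MPa = 7.294e+08 Pa.
SI base units throughout: W = 946.6 N, H = 7.294e+08 Pa, K = 5.672e-05.
Limit volume V_lim = h_lim·A = 6.370e-04 · 3.096e-05 = 1.972e-08 m³.
Thus life L = V_lim·H/(K·W) = 1.972e-08 · 7.294e+08 / (5.672e-05 · 946.6) = 267.9 m.

value=267.9 m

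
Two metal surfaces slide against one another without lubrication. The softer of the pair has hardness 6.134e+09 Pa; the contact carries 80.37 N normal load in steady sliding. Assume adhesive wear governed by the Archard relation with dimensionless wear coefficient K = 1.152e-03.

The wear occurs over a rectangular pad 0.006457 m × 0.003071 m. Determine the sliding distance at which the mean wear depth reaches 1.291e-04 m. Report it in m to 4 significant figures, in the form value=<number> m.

value=169.6 m

All working math maintains full float precision, and shown intermediates are rounded. Rounded once at the end to four significant digits.
Convert: Contact area A = 0.006457 m × 0.003071 m = 1.983e-05 m².
Expressed in SI base units: W = 80.37 N, H = 6.134e+09 Pa, K = 1.152e-03.
Limit volume V_lim = h_lim·A = 1.291e-04 · 1.983e-05 = 2.560e-09 m³.
Thus life L = V_lim·H/(K·W) = 2.560e-09 · 6.134e+09 / (1.152e-03 · 80.37) = 169.6 m.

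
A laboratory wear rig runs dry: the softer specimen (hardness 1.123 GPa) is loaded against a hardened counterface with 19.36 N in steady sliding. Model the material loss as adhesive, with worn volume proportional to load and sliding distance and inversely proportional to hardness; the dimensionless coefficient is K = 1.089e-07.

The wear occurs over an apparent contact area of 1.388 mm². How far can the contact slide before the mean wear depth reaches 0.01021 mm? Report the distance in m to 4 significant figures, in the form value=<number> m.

value=7549 m

All arithmetic maintains exact precision, and intermediate values are shown rounded, and rounded once at the end to four significant digits.
Convert: Hardness H = 1.123 GPa = 1.123e+09 Pa.
Convert: Contact area A = 1.388 mm² = 1.388e-06 m².
Convert: Depth limit h_lim = 0.01021 mm = 1.021e-05 m.
In SI base units, W = 19.36 N, H = 1.123e+09 Pa, K = 1.089e-07.
Allowed volume V_lim = h_lim·A = 1.021e-05 · 1.388e-06 = 1.417e-11 m³.
So the life L = V_lim·H/(K·W) = 1.417e-11 · 1.123e+09 / (1.089e-07 · 19.36) = 7549 m.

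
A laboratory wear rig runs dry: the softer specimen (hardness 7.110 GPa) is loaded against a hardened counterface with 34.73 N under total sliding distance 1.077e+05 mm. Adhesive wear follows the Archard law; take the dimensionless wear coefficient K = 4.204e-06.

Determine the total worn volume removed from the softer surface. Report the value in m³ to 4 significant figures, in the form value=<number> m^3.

value=2.212e-12 m^3

The computation runs at full float precision; the intermediates appear rounded — a lone final rounding: 4 significant digits.
Convert: Sliding distance L = 1.077e+05 mm = 107.7 m.
Convert: Hardness H = 7.110 GPa = 7.110e+09 Pa.
As SI base values: W = 34.73 N, H = 7.110e+09 Pa, K = 4.204e-06.
Volume removed: V = K·W·L/H = 4.204e-06 · 34.73 · 107.7 / 7.110e+09 = 2.212e-12 m³.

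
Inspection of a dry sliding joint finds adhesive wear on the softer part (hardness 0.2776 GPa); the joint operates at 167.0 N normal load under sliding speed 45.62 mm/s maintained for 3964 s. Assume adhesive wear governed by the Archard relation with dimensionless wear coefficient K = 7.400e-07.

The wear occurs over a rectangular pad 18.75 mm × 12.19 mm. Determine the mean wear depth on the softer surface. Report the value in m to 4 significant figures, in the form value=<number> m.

The intermediates are printed rounded — the computation carries full float precision, and one final rounding to four significant digits.
Convert: Sliding speed v = 45.62 mm/s = 0.04562 m/s. The distance L = v·t = 0.04562 m/s × 3964 s = 180.8 m.
Convert: Hardness H = 0.2776 GPa = 2.776e+08 Pa.
Convert: Pad sides 18.75 mm × 12.19 mm = 0.01875 m × 0.01219 m. Contact area A = 0.01875 m × 0.01219 m = 2.286e-04 m².
Restated in SI base units: W = 167.0 N, H = 2.776e+08 Pa, K = 7.400e-07.
Apply Archard: V = K·W·L/H = 7.400e-07 · 167.0 · 180.8 / 2.776e+08 = 8.050e-11 m³.
Mean depth h = V/A = 8.050e-11 / 2.286e-04 = 3.522e-07 m.

value=3.522e-07 m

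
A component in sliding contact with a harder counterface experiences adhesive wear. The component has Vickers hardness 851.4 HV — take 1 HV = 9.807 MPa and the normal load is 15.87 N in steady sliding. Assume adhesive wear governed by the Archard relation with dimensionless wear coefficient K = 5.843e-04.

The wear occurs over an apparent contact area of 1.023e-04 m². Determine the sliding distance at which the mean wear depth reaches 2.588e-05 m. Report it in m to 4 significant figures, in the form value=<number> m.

Quoted intermediates are rounded; the computation maintains full precision. Rounded once at the end to 4 significant figures.
Hardness H = 851.4 HV × 9.807 MPa/HV = 8350 MPa = 8.350e+09 Pa.
As SI base values: W = 15.87 N, H = 8.350e+09 Pa, K = 5.843e-04.
Permissible volume V_lim = h_lim·A = 2.588e-05 · 1.023e-04 = 2.648e-09 m³.
So the life L = V_lim·H/(K·W) = 2.648e-09 · 8.350e+09 / (5.843e-04 · 15.87) = 2384 m.

value=2384 m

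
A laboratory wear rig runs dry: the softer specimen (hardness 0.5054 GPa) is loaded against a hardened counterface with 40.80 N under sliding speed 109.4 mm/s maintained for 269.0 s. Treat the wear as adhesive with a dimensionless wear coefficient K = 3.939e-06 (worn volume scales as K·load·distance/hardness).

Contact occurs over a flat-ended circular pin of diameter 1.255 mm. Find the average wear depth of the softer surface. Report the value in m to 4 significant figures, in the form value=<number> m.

The algebra runs at full float precision; printed values are rounded — a lone final rounding: 4 significant digits.
Sliding speed v = 109.4 mm/s = 0.1094 m/s. Path length L = v·t = 0.1094 m/s × 269.0 s = 29.43 m.
Hardness H = 0.5054 GPa = 5.054e+08 Pa.
Pin diameter d = 1.255 mm = 0.001255 m. Contact area A = π·d²/4 = π·(0.001255 m)²/4 = 1.237e-06 m².
Working in SI base units: W = 40.80 N, H = 5.054e+08 Pa, K = 3.939e-06.
Worn volume V = K·W·L/H = 3.939e-06 · 40.80 · 29.43 / 5.054e+08 = 9.358e-12 m³.
Depth h = V/A = 9.358e-12 / 1.237e-06 = 7.565e-06 m.

value=7.565e-06 m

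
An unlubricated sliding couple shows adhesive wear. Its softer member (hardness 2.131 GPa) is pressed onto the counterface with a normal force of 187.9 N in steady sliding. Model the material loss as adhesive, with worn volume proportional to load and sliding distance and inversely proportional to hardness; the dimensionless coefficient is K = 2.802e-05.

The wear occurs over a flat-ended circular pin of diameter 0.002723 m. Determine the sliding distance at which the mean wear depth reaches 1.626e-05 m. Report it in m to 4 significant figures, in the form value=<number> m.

value=38.33 m

The intermediates are shown rounded; the algebra runs at full float precision, and rounded once at the end: 4 significant digits.
Convert: Hardness H = 2.131 GPa = 2.131e+09 Pa.
Convert: Contact area A = π·d²/4 = π·(0.002723 m)²/4 = 5.824e-06 m².
Restated in SI base units: W = 187.9 N, H = 2.131e+09 Pa, K = 2.802e-05.
Permissible volume V_lim = h_lim·A = 1.626e-05 · 5.824e-06 = 9.469e-11 m³.
So the life L = V_lim·H/(K·W) = 9.469e-11 · 2.131e+09 / (2.802e-05 · 187.9) = 38.33 m.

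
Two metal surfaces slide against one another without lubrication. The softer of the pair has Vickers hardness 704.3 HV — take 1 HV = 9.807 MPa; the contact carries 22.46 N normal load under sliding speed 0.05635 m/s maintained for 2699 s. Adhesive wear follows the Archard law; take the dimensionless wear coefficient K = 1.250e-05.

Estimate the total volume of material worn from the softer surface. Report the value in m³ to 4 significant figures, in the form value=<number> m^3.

The intermediates are printed rounded — the algebra runs at exact precision — rounded just once: four significant digits.
Convert: Distance covered L = v·t = 0.05635 m/s × 2699 s = 152.1 m.
Convert: Hardness H = 704.3 HV × 9.807 MPa/HV = 6907 MPa = 6.907e+09 Pa.
In SI base units, W = 22.46 N, H = 6.907e+09 Pa, K = 1.250e-05.
Worn volume V = K·W·L/H = 1.250e-05 · 22.46 · 152.1 / 6.907e+09 = 6.182e-12 m³.

value=6.182e-12 m^3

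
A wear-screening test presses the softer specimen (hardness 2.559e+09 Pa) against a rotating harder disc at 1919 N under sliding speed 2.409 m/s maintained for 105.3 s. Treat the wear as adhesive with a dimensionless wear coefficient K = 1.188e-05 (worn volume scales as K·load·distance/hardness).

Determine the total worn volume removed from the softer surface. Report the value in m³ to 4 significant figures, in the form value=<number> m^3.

The intermediates are printed rounded — the algebra keeps full precision; rounded once at the end: four significant digits.
Total distance L = v·t = 2.409 m/s × 105.3 s = 253.7 m.
SI base units throughout: W = 1919 N, H = 2.559e+09 Pa, K = 1.188e-05.
Archard volume V = K·W·L/H = 1.188e-05 · 1919 · 253.7 / 2.559e+09 = 2.260e-09 m³.

value=2.260e-09 m^3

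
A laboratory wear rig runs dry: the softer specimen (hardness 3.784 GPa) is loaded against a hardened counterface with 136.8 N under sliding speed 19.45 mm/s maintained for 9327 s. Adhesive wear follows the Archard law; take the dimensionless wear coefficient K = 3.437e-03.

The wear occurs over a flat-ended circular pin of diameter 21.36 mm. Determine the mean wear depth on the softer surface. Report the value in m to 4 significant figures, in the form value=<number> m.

value=6.290e-05 m

All arithmetic keeps exact precision; intermediates appear rounded. Rounded just once to 4 significant figures.
Convert: Sliding speed v = 19.45 mm/s = 0.01945 m/s. Sliding distance L = v·t = 0.01945 m/s × 9327 s = 181.4 m.
Convert: Hardness H = 3.784 GPa = 3.784e+09 Pa.
Convert: Pin diameter d = 21.36 mm = 0.02136 m. Contact area A = π·d²/4 = π·(0.02136 m)²/4 = 3.583e-04 m².
SI base units throughout: W = 136.8 N, H = 3.784e+09 Pa, K = 3.437e-03.
Archard volume V = K·W·L/H = 3.437e-03 · 136.8 · 181.4 / 3.784e+09 = 2.254e-08 m³.
Mean depth h = V/A = 2.254e-08 / 3.583e-04 = 6.290e-05 m.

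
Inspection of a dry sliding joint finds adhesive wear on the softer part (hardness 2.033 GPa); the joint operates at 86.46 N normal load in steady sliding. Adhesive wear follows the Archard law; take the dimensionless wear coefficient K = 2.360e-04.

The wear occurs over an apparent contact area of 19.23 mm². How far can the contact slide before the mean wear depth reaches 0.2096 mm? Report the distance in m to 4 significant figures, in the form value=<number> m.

value=401.6 m

All arithmetic holds full float precision, and intermediate values are printed rounded; one final rounding to four significant digits.
Convert: Hardness H = 2.033 GPa = 2.033e+09 Pa.
Convert: Contact area A = 19.23 mm² = 1.923e-05 m².
Convert: Depth limit h_lim = 0.2096 mm = 2.096e-04 m.
Working in SI base units: W = 86.46 N, H = 2.033e+09 Pa, K = 2.360e-04.
Volume at the limit: V_lim = h_lim·A = 2.096e-04 · 1.923e-05 = 4.031e-09 m³.
Thus life L = V_lim·H/(K·W) = 4.031e-09 · 2.033e+09 / (2.360e-04 · 86.46) = 401.6 m.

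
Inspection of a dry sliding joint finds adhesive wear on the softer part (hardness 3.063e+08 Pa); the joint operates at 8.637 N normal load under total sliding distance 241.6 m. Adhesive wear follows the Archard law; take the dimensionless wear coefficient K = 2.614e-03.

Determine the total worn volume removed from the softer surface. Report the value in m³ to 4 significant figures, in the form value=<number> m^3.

value=1.781e-08 m^3

All arithmetic runs at full float precision, and intermediate values appear rounded — rounded once at the end: 4 significant digits.
Working in SI base units: W = 8.637 N, H = 3.063e+08 Pa, K = 2.614e-03.
Worn volume V = K·W·L/H = 2.614e-03 · 8.637 · 241.6 / 3.063e+08 = 1.781e-08 m³.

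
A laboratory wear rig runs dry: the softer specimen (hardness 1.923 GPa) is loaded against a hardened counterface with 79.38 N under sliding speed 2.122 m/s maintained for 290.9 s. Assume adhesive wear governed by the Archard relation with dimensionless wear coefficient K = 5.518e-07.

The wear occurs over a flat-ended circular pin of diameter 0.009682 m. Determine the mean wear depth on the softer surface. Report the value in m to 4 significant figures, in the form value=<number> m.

value=1.910e-07 m

The intermediates are displayed rounded; all working math carries full float precision; one final rounding to 4 significant digits.
The distance L = v·t = 2.122 m/s × 290.9 s = 617.3 m.
Hardness H = 1.923 GPa = 1.923e+09 Pa.
Contact area A = π·d²/4 = π·(0.009682 m)²/4 = 7.362e-05 m².
Expressed in SI base units: W = 79.38 N, H = 1.923e+09 Pa, K = 5.518e-07.
Archard volume V = K·W·L/H = 5.518e-07 · 79.38 · 617.3 / 1.923e+09 = 1.406e-11 m³.
Average depth h = V/A = 1.406e-11 / 7.362e-05 = 1.910e-07 m.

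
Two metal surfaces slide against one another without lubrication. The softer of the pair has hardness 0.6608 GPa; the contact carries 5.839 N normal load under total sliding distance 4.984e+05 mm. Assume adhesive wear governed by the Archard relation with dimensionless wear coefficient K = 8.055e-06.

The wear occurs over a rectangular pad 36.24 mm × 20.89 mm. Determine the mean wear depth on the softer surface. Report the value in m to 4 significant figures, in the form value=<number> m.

value=4.686e-08 m

The intermediates appear rounded — the computation keeps exact precision — rounded once at the end to four significant figures.
Convert: Distance covered L = 4.984e+05 mm = 498.4 m.
Convert: Hardness H = 0.6608 GPa = 6.608e+08 Pa.
Convert: Pad sides 36.24 mm × 20.89 mm = 0.03624 m × 0.02089 m. Contact area A = 0.03624 m × 0.02089 m = 7.571e-04 m².
Collected in SI base units: W = 5.839 N, H = 6.608e+08 Pa, K = 8.055e-06.
The Archard volume V = K·W·L/H = 8.055e-06 · 5.839 · 498.4 / 6.608e+08 = 3.547e-11 m³.
Mean wear depth h = V/A = 3.547e-11 / 7.571e-04 = 4.686e-08 m.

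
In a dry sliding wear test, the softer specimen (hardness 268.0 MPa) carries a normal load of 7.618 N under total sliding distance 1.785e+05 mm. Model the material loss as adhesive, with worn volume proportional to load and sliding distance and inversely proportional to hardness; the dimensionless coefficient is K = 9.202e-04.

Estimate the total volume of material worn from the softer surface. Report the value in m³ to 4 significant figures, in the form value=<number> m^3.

value=4.669e-09 m^3

Intermediate values are shown rounded — all working math runs at exact precision, and one last rounding, at 4 significant digits.
Convert: Path length L = 1.785e+05 mm = 178.5 m.
Convert: Hardness H = 268.0 MPa = 2.680e+08 Pa.
In SI base units: W = 7.618 N, H = 2.680e+08 Pa, K = 9.202e-04.
Wear volume V = K·W·L/H = 9.202e-04 · 7.618 · 178.5 / 2.680e+08 = 4.669e-09 m³.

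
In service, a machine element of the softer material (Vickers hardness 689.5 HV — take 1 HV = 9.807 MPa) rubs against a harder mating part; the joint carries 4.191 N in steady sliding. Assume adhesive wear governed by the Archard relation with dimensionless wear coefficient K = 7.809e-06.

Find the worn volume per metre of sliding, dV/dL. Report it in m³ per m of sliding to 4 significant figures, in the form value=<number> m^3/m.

value=4.840e-15 m^3/m

Every step runs at exact precision — intermediates appear rounded; one final rounding: 4 significant digits.
Convert: Hardness H = 689.5 HV × 9.807 MPa/HV = 6762 MPa = 6.762e+09 Pa.
Expressed in SI base units: W = 4.191 N, H = 6.762e+09 Pa, K = 7.809e-06.
Sliding wear rate dV/dL = K·W/H, so: 7.809e-06 · 4.191 / 6.762e+09 = 4.840e-15 m³/m.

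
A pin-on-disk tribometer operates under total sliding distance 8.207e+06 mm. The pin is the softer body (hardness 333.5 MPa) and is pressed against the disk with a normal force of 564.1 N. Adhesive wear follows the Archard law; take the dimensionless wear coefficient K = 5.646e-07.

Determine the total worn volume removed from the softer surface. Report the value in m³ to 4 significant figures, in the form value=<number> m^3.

Intermediate values are displayed rounded, and all arithmetic keeps full float precision, and a lone final rounding to 4 significant figures.
The distance L = 8.207e+06 mm = 8207 m.
Hardness H = 333.5 MPa = 3.335e+08 Pa.
As SI base values: W = 564.1 N, H = 3.335e+08 Pa, K = 5.646e-07.
Wear volume V = K·W·L/H = 5.646e-07 · 564.1 · 8207 / 3.335e+08 = 7.838e-09 m³.

value=7.838e-09 m^3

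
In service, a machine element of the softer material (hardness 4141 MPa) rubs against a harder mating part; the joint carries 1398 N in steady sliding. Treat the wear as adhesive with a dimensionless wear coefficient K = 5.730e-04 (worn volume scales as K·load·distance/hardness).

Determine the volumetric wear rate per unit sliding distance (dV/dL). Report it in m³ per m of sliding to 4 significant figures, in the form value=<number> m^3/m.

value=1.934e-10 m^3/m

Intermediate values are displayed rounded; the computation carries full float precision — a lone final rounding: 4 significant figures.
Hardness H = 4141 MPa = 4.141e+09 Pa.
SI base units throughout: W = 1398 N, H = 4.141e+09 Pa, K = 5.730e-04.
Rate of wear dV/dL = K·W/H, so: 5.730e-04 · 1398 / 4.141e+09 = 1.934e-10 m³/m.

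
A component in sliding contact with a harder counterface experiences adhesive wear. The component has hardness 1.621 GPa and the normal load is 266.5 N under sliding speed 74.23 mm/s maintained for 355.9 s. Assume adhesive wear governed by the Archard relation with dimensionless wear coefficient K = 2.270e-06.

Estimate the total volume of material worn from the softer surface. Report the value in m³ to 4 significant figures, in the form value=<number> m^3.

value=9.859e-12 m^3

The algebra maintains exact precision, and intermediate values are shown rounded — one last rounding: 4 significant figures.
Sliding speed v = 74.23 mm/s = 0.07423 m/s. Distance L = v·t = 0.07423 m/s × 355.9 s = 26.42 m.
Hardness H = 1.621 GPa = 1.621e+09 Pa.
Working in SI base units: W = 266.5 N, H = 1.621e+09 Pa, K = 2.270e-06.
Volume removed: V = K·W·L/H = 2.270e-06 · 266.5 · 26.42 / 1.621e+09 = 9.859e-12 m³.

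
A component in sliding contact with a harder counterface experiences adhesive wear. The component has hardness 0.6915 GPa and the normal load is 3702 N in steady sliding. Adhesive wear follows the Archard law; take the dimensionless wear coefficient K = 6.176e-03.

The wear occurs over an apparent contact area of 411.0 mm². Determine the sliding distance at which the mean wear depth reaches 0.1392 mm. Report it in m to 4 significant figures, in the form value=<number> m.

value=1.730 m

The intermediates appear rounded. All arithmetic runs at full float precision — rounded once at the end, at four significant figures.
Hardness H = 0.6915 GPa = 6.915e+08 Pa.
Contact area A = 411.0 mm² = 4.110e-04 m².
Depth limit h_lim = 0.1392 mm = 1.392e-04 m.
Restated in SI base units: W = 3702 N, H = 6.915e+08 Pa, K = 6.176e-03.
Wearable volume V_lim = h_lim·A = 1.392e-04 · 4.110e-04 = 5.721e-08 m³.
Sliding life L = V_lim·H/(K·W) = 5.721e-08 · 6.915e+08 / (6.176e-03 · 3702) = 1.730 m.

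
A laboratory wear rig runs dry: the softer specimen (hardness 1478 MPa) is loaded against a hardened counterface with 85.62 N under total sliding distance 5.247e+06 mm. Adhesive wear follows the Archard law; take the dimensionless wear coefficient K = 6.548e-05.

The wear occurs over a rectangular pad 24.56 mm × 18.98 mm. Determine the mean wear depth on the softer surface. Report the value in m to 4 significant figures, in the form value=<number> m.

value=4.270e-05 m

Displayed values are rounded — the algebra carries exact precision — a single final rounding, at four significant digits.
The distance L = 5.247e+06 mm = 5247 m.
Hardness H = 1478 MPa = 1.478e+09 Pa.
Pad sides 24.56 mm × 18.98 mm = 0.02456 m × 0.01898 m. Contact area A = 0.02456 m × 0.01898 m = 4.661e-04 m².
In SI base units: W = 85.62 N, H = 1.478e+09 Pa, K = 6.548e-05.
Worn volume V = K·W·L/H = 6.548e-05 · 85.62 · 5247 / 1.478e+09 = 1.990e-08 m³.
Average depth h = V/A = 1.990e-08 / 4.661e-04 = 4.270e-05 m.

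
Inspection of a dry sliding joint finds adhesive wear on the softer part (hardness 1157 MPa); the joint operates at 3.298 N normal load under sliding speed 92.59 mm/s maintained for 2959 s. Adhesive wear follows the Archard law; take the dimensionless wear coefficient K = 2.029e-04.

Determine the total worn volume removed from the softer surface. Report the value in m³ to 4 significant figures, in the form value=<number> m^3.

value=1.585e-10 m^3

The algebra carries full precision, and printed values are rounded — one final rounding, at four significant figures.
Convert: Sliding speed v = 92.59 mm/s = 0.09259 m/s. The distance L = v·t = 0.09259 m/s × 2959 s = 274.0 m.
Convert: Hardness H = 1157 MPa = 1.157e+09 Pa.
In SI base units, W = 3.298 N, H = 1.157e+09 Pa, K = 2.029e-04.
The Archard volume V = K·W·L/H = 2.029e-04 · 3.298 · 274.0 / 1.157e+09 = 1.585e-10 m³.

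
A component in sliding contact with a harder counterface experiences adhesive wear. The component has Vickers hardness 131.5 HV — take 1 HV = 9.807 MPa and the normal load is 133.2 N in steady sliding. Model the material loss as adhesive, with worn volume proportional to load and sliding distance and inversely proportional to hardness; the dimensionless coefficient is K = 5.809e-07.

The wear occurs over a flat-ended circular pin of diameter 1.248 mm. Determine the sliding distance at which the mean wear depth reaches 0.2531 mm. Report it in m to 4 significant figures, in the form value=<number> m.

Intermediates are printed rounded; each operation keeps exact precision — one final rounding to 4 significant digits.
Hardness H = 131.5 HV × 9.807 MPa/HV = 1290 MPa = 1.290e+09 Pa.
Pin diameter d = 1.248 mm = 0.001248 m. Contact area A = π·d²/4 = π·(0.001248 m)²/4 = 1.223e-06 m².
Depth limit h_lim = 0.2531 mm = 2.531e-04 m.
Expressed in SI base units: W = 133.2 N, H = 1.290e+09 Pa, K = 5.809e-07.
Permissible volume V_lim = h_lim·A = 2.531e-04 · 1.223e-06 = 3.096e-10 m³.
So the life L = V_lim·H/(K·W) = 3.096e-10 · 1.290e+09 / (5.809e-07 · 133.2) = 5160 m.

value=5160 m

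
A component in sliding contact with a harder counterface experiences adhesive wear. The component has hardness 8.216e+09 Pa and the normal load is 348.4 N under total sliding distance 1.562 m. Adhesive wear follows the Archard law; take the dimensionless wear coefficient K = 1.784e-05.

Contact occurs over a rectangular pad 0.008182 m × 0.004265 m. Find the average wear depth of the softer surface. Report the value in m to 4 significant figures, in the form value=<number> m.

value=3.386e-08 m

Intermediates appear rounded — each operation keeps full precision, and a single final rounding, at 4 significant figures.
Contact area A = 0.008182 m × 0.004265 m = 3.490e-05 m².
Collected in SI base units: W = 348.4 N, H = 8.216e+09 Pa, K = 1.784e-05.
Archard relation: V = K·W·L/H = 1.784e-05 · 348.4 · 1.562 / 8.216e+09 = 1.182e-12 m³.
Mean depth h = V/A = 1.182e-12 / 3.490e-05 = 3.386e-08 m.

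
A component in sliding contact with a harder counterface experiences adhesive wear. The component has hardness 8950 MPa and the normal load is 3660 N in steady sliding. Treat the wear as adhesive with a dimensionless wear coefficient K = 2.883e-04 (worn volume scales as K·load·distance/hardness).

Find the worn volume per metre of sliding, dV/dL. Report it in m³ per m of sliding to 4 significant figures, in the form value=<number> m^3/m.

value=1.179e-10 m^3/m

Intermediates are displayed rounded. Each operation carries full float precision. Rounded once at the end, at four significant digits.
Convert: Hardness H = 8950 MPa = 8.950e+09 Pa.
Collected in SI base units: W = 3660 N, H = 8.950e+09 Pa, K = 2.883e-04.
Volumetric rate dV/dL = K·W/H (independent of L): 2.883e-04 · 3660 / 8.950e+09 = 1.179e-10 m³/m.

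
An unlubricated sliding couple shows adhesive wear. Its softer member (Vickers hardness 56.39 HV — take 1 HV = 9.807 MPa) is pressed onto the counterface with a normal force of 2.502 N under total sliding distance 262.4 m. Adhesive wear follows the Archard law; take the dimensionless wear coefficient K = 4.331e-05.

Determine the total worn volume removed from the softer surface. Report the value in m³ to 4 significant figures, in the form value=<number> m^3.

The algebra runs at full float precision, and intermediate values are shown rounded; one last rounding to 4 significant figures.
Hardness H = 56.39 HV × 9.807 MPa/HV = 553.0 MPa = 5.530e+08 Pa.
As SI base values: W = 2.502 N, H = 5.530e+08 Pa, K = 4.331e-05.
Archard volume V = K·W·L/H = 4.331e-05 · 2.502 · 262.4 / 5.530e+08 = 5.142e-11 m³.

value=5.142e-11 m^3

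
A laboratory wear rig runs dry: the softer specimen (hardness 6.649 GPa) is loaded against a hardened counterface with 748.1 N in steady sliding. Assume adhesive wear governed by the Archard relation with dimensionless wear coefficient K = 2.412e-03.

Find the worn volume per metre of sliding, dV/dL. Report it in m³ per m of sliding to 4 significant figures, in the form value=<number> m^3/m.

value=2.714e-10 m^3/m

Intermediates are printed rounded — the computation keeps full precision. Rounded just once, at 4 significant digits.
Convert: Hardness H = 6.649 GPa = 6.649e+09 Pa.
Restated in SI base units: W = 748.1 N, H = 6.649e+09 Pa, K = 2.412e-03.
Wear rate dV/dL = K·W/H (no L dependence): 2.412e-03 · 748.1 / 6.649e+09 = 2.714e-10 m³/m.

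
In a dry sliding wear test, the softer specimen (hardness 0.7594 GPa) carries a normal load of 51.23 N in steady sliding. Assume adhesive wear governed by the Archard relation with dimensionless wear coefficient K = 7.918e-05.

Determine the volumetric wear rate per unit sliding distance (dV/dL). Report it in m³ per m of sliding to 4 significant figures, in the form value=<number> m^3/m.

value=5.342e-12 m^3/m

Intermediate values are displayed rounded — all arithmetic carries full precision. Rounded just once to four significant digits.
Convert: Hardness H = 0.7594 GPa = 7.594e+08 Pa.
In SI base units: W = 51.23 N, H = 7.594e+08 Pa, K = 7.918e-05.
Sliding wear rate dV/dL = K·W/H — distance-free: 7.918e-05 · 51.23 / 7.594e+08 = 5.342e-12 m³/m.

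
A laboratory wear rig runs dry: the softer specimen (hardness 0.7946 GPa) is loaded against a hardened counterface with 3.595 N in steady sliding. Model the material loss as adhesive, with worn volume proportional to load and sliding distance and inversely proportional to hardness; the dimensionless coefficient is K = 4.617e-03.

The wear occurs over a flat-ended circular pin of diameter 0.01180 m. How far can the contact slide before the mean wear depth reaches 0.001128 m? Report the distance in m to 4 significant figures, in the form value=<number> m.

The intermediates appear rounded; the algebra holds exact precision. Rounded just once, at 4 significant digits.
Convert: Hardness H = 0.7946 GPa = 7.946e+08 Pa.
Convert: Contact area A = π·d²/4 = π·(0.01180 m)²/4 = 1.094e-04 m².
Collected in SI base units: W = 3.595 N, H = 7.946e+08 Pa, K = 4.617e-03.
Permissible volume V_lim = h_lim·A = 0.001128 · 1.094e-04 = 1.234e-07 m³.
Inverting, life L = V_lim·H/(K·W) = 1.234e-07 · 7.946e+08 / (4.617e-03 · 3.595) = 5905 m.

value=5905 m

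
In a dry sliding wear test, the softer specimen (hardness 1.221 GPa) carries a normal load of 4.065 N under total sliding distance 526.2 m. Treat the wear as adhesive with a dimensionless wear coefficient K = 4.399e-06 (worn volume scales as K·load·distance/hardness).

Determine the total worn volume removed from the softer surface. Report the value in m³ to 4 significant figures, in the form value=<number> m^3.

All arithmetic carries exact precision — shown intermediates are rounded; a lone final rounding: four significant digits.
Hardness H = 1.221 GPa = 1.221e+09 Pa.
SI base units throughout: W = 4.065 N, H = 1.221e+09 Pa, K = 4.399e-06.
Apply Archard: V = K·W·L/H = 4.399e-06 · 4.065 · 526.2 / 1.221e+09 = 7.706e-12 m³.

value=7.706e-12 m^3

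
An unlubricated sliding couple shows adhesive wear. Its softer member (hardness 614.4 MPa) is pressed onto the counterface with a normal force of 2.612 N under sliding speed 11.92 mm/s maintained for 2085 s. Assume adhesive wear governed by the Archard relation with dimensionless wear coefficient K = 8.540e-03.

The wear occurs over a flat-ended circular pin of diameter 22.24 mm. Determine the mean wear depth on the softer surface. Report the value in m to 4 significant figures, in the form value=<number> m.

All working math maintains full float precision, and intermediates are shown rounded, and rounded just once: four significant digits.
Convert: Sliding speed v = 11.92 mm/s = 0.01192 m/s. Path length L = v·t = 0.01192 m/s × 2085 s = 24.85 m.
Convert: Hardness H = 614.4 MPa = 6.144e+08 Pa.
Convert: Pin diameter d = 22.24 mm = 0.02224 m. Contact area A = π·d²/4 = π·(0.02224 m)²/4 = 3.885e-04 m².
SI base units throughout: W = 2.612 N, H = 6.144e+08 Pa, K = 8.540e-03.
Apply Archard: V = K·W·L/H = 8.540e-03 · 2.612 · 24.85 / 6.144e+08 = 9.023e-10 m³.
Mean wear depth h = V/A = 9.023e-10 / 3.885e-04 = 2.323e-06 m.

value=2.323e-06 m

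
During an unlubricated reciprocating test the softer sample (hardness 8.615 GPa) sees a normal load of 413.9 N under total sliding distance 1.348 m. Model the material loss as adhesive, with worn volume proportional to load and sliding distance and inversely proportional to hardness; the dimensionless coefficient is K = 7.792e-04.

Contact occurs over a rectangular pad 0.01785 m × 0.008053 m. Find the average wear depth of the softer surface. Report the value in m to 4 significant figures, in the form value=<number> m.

value=3.511e-07 m

Intermediates appear rounded; all working math holds full float precision, and a lone final rounding to four significant digits.
Convert: Hardness H = 8.615 GPa = 8.615e+09 Pa.
Convert: Contact area A = 0.01785 m × 0.008053 m = 1.437e-04 m².
In SI base units, W = 413.9 N, H = 8.615e+09 Pa, K = 7.792e-04.
The Archard volume V = K·W·L/H = 7.792e-04 · 413.9 · 1.348 / 8.615e+09 = 5.046e-11 m³.
Wear depth h = V/A = 5.046e-11 / 1.437e-04 = 3.511e-07 m.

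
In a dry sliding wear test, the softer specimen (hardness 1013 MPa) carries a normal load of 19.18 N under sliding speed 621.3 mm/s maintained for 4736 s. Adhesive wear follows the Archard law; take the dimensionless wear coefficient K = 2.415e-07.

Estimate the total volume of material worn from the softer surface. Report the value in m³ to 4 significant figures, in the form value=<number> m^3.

The algebra holds full precision; the intermediates are printed rounded — one last rounding, at 4 significant digits.
Convert: Sliding speed v = 621.3 mm/s = 0.6213 m/s. The distance L = v·t = 0.6213 m/s × 4736 s = 2942 m.
Convert: Hardness H = 1013 MPa = 1.013e+09 Pa.
In SI base units, W = 19.18 N, H = 1.013e+09 Pa, K = 2.415e-07.
The Archard volume V = K·W·L/H = 2.415e-07 · 19.18 · 2942 / 1.013e+09 = 1.345e-11 m³.

value=1.345e-11 m^3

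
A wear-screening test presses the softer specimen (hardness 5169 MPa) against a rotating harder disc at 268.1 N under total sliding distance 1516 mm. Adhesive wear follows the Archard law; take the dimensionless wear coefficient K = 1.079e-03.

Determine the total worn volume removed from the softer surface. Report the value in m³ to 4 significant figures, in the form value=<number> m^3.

The intermediates are shown rounded, and the algebra carries exact precision, and a lone final rounding: 4 significant figures.
Convert: Sliding distance L = 1516 mm = 1.516 m.
Convert: Hardness H = 5169 MPa = 5.169e+09 Pa.
As SI base values: W = 268.1 N, H = 5.169e+09 Pa, K = 1.079e-03.
By Archard's law, V = K·W·L/H = 1.079e-03 · 268.1 · 1.516 / 5.169e+09 = 8.484e-11 m³.

value=8.484e-11 m^3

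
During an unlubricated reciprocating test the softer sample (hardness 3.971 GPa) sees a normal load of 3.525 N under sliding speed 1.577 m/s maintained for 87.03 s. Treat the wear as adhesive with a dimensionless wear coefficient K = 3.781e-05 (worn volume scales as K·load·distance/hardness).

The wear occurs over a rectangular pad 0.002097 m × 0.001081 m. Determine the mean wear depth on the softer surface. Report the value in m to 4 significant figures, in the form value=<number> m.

value=2.032e-06 m

Each operation keeps full float precision, and shown intermediates are rounded. Rounded just once, at four significant figures.
Convert: The distance L = v·t = 1.577 m/s × 87.03 s = 137.2 m.
Convert: Hardness H = 3.971 GPa = 3.971e+09 Pa.
Convert: Contact area A = 0.002097 m × 0.001081 m = 2.267e-06 m².
Collected in SI base units: W = 3.525 N, H = 3.971e+09 Pa, K = 3.781e-05.
The Archard volume V = K·W·L/H = 3.781e-05 · 3.525 · 137.2 / 3.971e+09 = 4.606e-12 m³.
Depth h = V/A = 4.606e-12 / 2.267e-06 = 2.032e-06 m.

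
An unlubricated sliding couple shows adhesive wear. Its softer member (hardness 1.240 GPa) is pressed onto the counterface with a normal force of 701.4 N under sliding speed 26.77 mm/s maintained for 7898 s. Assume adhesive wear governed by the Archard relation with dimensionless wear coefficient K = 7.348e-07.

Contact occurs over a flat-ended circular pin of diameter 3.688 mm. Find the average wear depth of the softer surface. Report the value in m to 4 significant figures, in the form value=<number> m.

The algebra runs at exact precision; the intermediates are printed rounded — rounded just once: four significant digits.
Sliding speed v = 26.77 mm/s = 0.02677 m/s. Path length L = v·t = 0.02677 m/s × 7898 s = 211.4 m.
Hardness H = 1.240 GPa = 1.240e+09 Pa.
Pin diameter d = 3.688 mm = 0.003688 m. Contact area A = π·d²/4 = π·(0.003688 m)²/4 = 1.068e-05 m².
Expressed in SI base units: W = 701.4 N, H = 1.240e+09 Pa, K = 7.348e-07.
Wear volume V = K·W·L/H = 7.348e-07 · 701.4 · 211.4 / 1.240e+09 = 8.788e-11 m³.
Mean wear depth h = V/A = 8.788e-11 / 1.068e-05 = 8.226e-06 m.

value=8.226e-06 m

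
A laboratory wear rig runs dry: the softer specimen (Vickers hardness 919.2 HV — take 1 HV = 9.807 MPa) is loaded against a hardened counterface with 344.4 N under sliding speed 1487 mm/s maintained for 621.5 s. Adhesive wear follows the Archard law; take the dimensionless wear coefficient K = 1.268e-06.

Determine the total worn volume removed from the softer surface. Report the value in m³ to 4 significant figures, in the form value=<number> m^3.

value=4.477e-11 m^3

All working math maintains exact precision, and the intermediates are displayed rounded. Rounded once at the end to four significant figures.
Sliding speed v = 1487 mm/s = 1.487 m/s. Sliding distance L = v·t = 1.487 m/s × 621.5 s = 924.2 m.
Hardness H = 919.2 HV × 9.807 MPa/HV = 9015 MPa = 9.015e+09 Pa.
In SI base units: W = 344.4 N, H = 9.015e+09 Pa, K = 1.268e-06.
By Archard's law, V = K·W·L/H = 1.268e-06 · 344.4 · 924.2 / 9.015e+09 = 4.477e-11 m³.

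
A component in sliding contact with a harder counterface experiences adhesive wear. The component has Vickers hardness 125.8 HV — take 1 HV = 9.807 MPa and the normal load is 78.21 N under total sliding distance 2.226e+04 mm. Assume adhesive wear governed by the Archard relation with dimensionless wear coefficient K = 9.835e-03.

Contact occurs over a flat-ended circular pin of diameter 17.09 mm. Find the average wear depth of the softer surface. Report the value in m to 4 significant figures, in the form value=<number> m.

value=6.050e-05 m

Intermediates are shown rounded; all arithmetic holds exact precision. Rounded once at the end to 4 significant digits.
Convert: Sliding distance L = 2.226e+04 mm = 22.26 m.
Convert: Hardness H = 125.8 HV × 9.807 MPa/HV = 1234 MPa = 1.234e+09 Pa.
Convert: Pin diameter d = 17.09 mm = 0.01709 m. Contact area A = π·d²/4 = π·(0.01709 m)²/4 = 2.294e-04 m².
Restated in SI base units: W = 78.21 N, H = 1.234e+09 Pa, K = 9.835e-03.
By Archard's law, V = K·W·L/H = 9.835e-03 · 78.21 · 22.26 / 1.234e+09 = 1.388e-08 m³.
Average depth h = V/A = 1.388e-08 / 2.294e-04 = 6.050e-05 m.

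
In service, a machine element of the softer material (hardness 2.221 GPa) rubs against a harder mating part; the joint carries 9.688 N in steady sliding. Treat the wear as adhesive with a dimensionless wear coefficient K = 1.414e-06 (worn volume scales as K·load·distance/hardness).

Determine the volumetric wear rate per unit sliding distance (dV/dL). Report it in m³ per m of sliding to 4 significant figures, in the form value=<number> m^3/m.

The intermediates are printed rounded; the algebra carries full precision — one final rounding, at 4 significant figures.
Convert: Hardness H = 2.221 GPa = 2.221e+09 Pa.
Restated in SI base units: W = 9.688 N, H = 2.221e+09 Pa, K = 1.414e-06.
The wear rate dV/dL = K·W/H: 1.414e-06 · 9.688 / 2.221e+09 = 6.168e-15 m³/m.

value=6.168e-15 m^3/m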